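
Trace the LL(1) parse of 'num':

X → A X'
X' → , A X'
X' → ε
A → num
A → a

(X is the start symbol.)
Stack is shown with the top on the left.

Stack     Input  Action
-----------------------
X $       num $  output X → A X'
A X' $    num $  output A → num
num X' $  num $  match 'num'
X' $      $      output X' → ε
$         $      accept

The string is accepted.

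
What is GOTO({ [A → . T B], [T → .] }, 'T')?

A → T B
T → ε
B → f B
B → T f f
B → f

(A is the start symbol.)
GOTO(I, 'T') = CLOSURE({ [A → αX.β] : [A → α.Xβ] ∈ I, X = 'T' })

Items with dot before 'T', with the dot advanced:
  [A → . T B] → [A → T . B]
Closure of the advanced items:
  [A → T . B] has the dot before B: add [B → . f B], [B → . T f f], [B → . f]
  [B → . T f f] has the dot before T: add [T → .]

GOTO = { [A → T . B], [B → . T f f], [B → . f B], [B → . f], [T → .] }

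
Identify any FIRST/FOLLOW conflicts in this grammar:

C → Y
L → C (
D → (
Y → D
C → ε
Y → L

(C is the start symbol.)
Yes. C → Y with FOLLOW(C) on { '(' }

Nullable non-terminals: C.
FIRST sets used below: FIRST(Y) = { '(' }

C: nullable alternative(s) C → ε; FOLLOW(C) = { $, '(' }
  C → Y: FIRST \ {ε} = { '(' } — overlaps FOLLOW(C) on { '(' }: CONFLICT
  C → ε: FIRST \ {ε} = { } — this is the only nullable alternative, skip

D, L, Y have no nullable alternative, so no FIRST/FOLLOW check is needed there.

So the grammar has 1 FIRST/FOLLOW conflict (marked CONFLICT above).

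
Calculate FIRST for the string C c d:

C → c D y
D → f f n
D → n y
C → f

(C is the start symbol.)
FIRST sets of the non-terminals involved (from the grammar, by fixed-point iteration):
  FIRST(C) = { 'c', 'f' }

To compute FIRST(C c d), process the symbols left to right:
Symbol C is a non-terminal. Add FIRST(C) \ {ε} = { 'c', 'f' }
C is not nullable (ε ∉ FIRST(C)), so stop here.
FIRST(C c d) = { 'c', 'f' }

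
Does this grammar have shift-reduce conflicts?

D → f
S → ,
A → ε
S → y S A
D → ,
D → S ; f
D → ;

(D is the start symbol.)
A shift-reduce conflict occurs when an LR(0) state has both:
  - a complete (reduce) item [A → α .] (dot at the end), and
  - a shift item [B → β . c γ] (dot before a terminal).

Augment with D' → D and build the canonical LR(0) collection (I0 = CLOSURE({[D' → . D]}), then GOTO on every symbol after a dot until no new states appear). It has 12 states:
  I0: { [D → . ,], [D → . ;], [D → . S ; f], [D → . f], [D' → . D], [S → . ,], [S → . y S A] }  — shift
  I1: { [D → , .], [S → , .] }  — 2 reduces
  I2: { [D → ; .] }  — reduce
  I3: { [D' → D .] }  — accept
  I4: { [D → S . ; f] }  — shift
  I5: { [D → f .] }  — reduce
  I6: { [S → . ,], [S → . y S A], [S → y . S A] }  — shift
  I7: { [S → , .] }  — reduce
  I8: { [A → .], [S → y S . A] }  — reduce
  I9: { [S → y S A .] }  — reduce
  I10: { [D → S ; . f] }  — shift
  I11: { [D → S ; f .] }  — reduce

No state contains both a complete item and a shift item.

Answer: No shift-reduce conflicts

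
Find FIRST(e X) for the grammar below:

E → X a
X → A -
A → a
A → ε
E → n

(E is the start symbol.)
To compute FIRST(e X), process the symbols left to right:
Symbol e is a terminal. Add 'e' and stop.
FIRST(e X) = { 'e' }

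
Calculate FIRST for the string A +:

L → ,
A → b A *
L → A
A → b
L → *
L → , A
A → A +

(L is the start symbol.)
{ 'b' }

FIRST sets of the non-terminals involved (from the grammar, by fixed-point iteration):
  FIRST(A) = { 'b' }

To compute FIRST(A +), process the symbols left to right:
Symbol A is a non-terminal. Add FIRST(A) \ {ε} = { 'b' }
A is not nullable (ε ∉ FIRST(A)), so stop here.
FIRST(A +) = { 'b' }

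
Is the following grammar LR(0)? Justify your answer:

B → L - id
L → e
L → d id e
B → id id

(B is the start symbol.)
Augment with B' → B and build the canonical LR(0) collection (I0 = CLOSURE({[B' → . B]}), then GOTO on every symbol after a dot until no new states appear). It has 11 states:
  I0: { [B → . L - id], [B → . id id], [B' → . B], [L → . d id e], [L → . e] }  — shift
  I1: { [B' → B .] }  — accept
  I2: { [B → L . - id] }  — shift
  I3: { [L → d . id e] }  — shift
  I4: { [L → e .] }  — reduce
  I5: { [B → id . id] }  — shift
  I6: { [B → id id .] }  — reduce
  I7: { [L → d id . e] }  — shift
  I8: { [L → d id e .] }  — reduce
  I9: { [B → L - . id] }  — shift
  I10: { [B → L - id .] }  — reduce

Every state is either a pure shift/goto state or contains exactly one complete item and nothing to shift — no conflicts. The grammar is LR(0).

Answer: Yes, the grammar is LR(0)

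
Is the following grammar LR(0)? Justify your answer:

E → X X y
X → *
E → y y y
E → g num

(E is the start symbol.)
Augment with E' → E and build the canonical LR(0) collection (I0 = CLOSURE({[E' → . E]}), then GOTO on every symbol after a dot until no new states appear). It has 11 states:
  I0: { [E → . X X y], [E → . g num], [E → . y y y], [E' → . E], [X → . *] }  — shift
  I1: { [X → * .] }  — reduce
  I2: { [E' → E .] }  — accept
  I3: { [E → X . X y], [X → . *] }  — shift
  I4: { [E → g . num] }  — shift
  I5: { [E → y . y y] }  — shift
  I6: { [E → y y . y] }  — shift
  I7: { [E → y y y .] }  — reduce
  I8: { [E → g num .] }  — reduce
  I9: { [E → X X . y] }  — shift
  I10: { [E → X X y .] }  — reduce

Every state is either a pure shift/goto state or contains exactly one complete item and nothing to shift — no conflicts. The grammar is LR(0).

Answer: Yes, the grammar is LR(0)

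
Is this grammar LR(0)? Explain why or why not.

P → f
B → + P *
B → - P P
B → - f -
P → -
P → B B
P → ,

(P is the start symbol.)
No. Shift-reduce conflict between [P → - .] and [B → . + P *]

A grammar is LR(0) if no state in the canonical LR(0) collection has:
  - both a shift item (dot before a terminal) and a complete item (shift-reduce conflict), or
  - two or more complete items (reduce-reduce conflict; the accept item [P' → P .] counts as a complete item here).

Augment with P' → P and build the canonical LR(0) collection (I0 = CLOSURE({[P' → . P]}), then GOTO on every symbol after a dot until no new states appear). It has 15 states:
  I0: { [B → . + P *], [B → . - P P], [B → . - f -], [P → . ,], [P → . -], [P → . B B], [P → . f], [P' → . P] }  — shift
  I1: { [B → + . P *], [B → . + P *], [B → . - P P], [B → . - f -], [P → . ,], [P → . -], [P → . B B], [P → . f] }  — shift
  I2: { [P → , .] }  — reduce
  I3: { [B → - . P P], [B → - . f -], [B → . + P *], [B → . - P P], [B → . - f -], [P → - .], [P → . ,], [P → . -], [P → . B B], [P → . f] }  — shift, reduce
  I4: { [B → . + P *], [B → . - P P], [B → . - f -], [P → B . B] }  — shift
  I5: { [P' → P .] }  — accept
  I6: { [P → f .] }  — reduce
  I7: { [B → - . P P], [B → - . f -], [B → . + P *], [B → . - P P], [B → . - f -], [P → . ,], [P → . -], [P → . B B], [P → . f] }  — shift
  I8: { [P → B B .] }  — reduce
  I9: { [B → - P . P], [B → . + P *], [B → . - P P], [B → . - f -], [P → . ,], [P → . -], [P → . B B], [P → . f] }  — shift
  I10: { [B → - f . -], [P → f .] }  — shift, reduce
  I11: { [B → - f - .] }  — reduce
  I12: { [B → - P P .] }  — reduce
  I13: { [B → + P . *] }  — shift
  I14: { [B → + P * .] }  — reduce

Conflict in state I3:
  Shift-reduce conflict between [P → - .] and [B → . + P *]
So the grammar is NOT LR(0).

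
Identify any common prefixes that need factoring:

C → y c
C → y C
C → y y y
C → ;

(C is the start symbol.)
Left-factoring is needed when two productions for the same non-terminal
share a common prefix on the right-hand side.

Productions for C:
  C → y c
  C → y C
  C → y y y
  C → ;

Found common prefix 'y' in productions for C

Answer: Yes, C has productions with common prefix 'y'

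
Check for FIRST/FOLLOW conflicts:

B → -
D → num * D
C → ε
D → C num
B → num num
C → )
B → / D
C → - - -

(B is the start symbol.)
No FIRST/FOLLOW conflicts.

A FIRST/FOLLOW conflict occurs when a non-terminal N has a nullable alternative N → β (β ⇒* ε) and another alternative N → α with FIRST(α) ∩ FOLLOW(N) ≠ ∅: on such a lookahead the parser cannot decide between expanding α and letting N vanish via β.

Nullable non-terminals: C.

C: nullable alternative(s) C → ε; FOLLOW(C) = { 'num' }
  C → ε: FIRST \ {ε} = { } — this is the only nullable alternative, skip
  C → ): FIRST \ {ε} = { ')' } — disjoint from FOLLOW(C)
  C → - - -: FIRST \ {ε} = { '-' } — disjoint from FOLLOW(C)

B, D have no nullable alternative, so no FIRST/FOLLOW check is needed there.

No FIRST/FOLLOW conflicts found.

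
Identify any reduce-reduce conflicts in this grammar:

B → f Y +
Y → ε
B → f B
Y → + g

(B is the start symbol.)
A reduce-reduce conflict occurs when an LR(0) state has two complete items [A → α .] and [B → β .] — both call for a reduction, and with no lookahead the parser cannot choose between them.

Augment with B' → B and build the canonical LR(0) collection (I0 = CLOSURE({[B' → . B]}), then GOTO on every symbol after a dot until no new states appear). It has 8 states:
  I0: { [B → . f B], [B → . f Y +], [B' → . B] }  — shift
  I1: { [B' → B .] }  — accept
  I2: { [B → . f B], [B → . f Y +], [B → f . B], [B → f . Y +], [Y → . + g], [Y → .] }  — shift, reduce
  I3: { [Y → + . g] }  — shift
  I4: { [B → f B .] }  — reduce
  I5: { [B → f Y . +] }  — shift
  I6: { [B → f Y + .] }  — reduce
  I7: { [Y → + g .] }  — reduce

No state contains more than one complete item.

Answer: No reduce-reduce conflicts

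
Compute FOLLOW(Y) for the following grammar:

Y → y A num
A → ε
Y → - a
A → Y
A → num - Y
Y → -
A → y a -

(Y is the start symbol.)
{ $, 'num' }

To compute FOLLOW(Y), find every occurrence of Y on a right-hand side N → α Y β: add FIRST(β) \ {ε}, and if β is empty or nullable also add FOLLOW(N). Iterate to a fixed point.

Y is the start symbol, so $ ∈ FOLLOW(Y).
In A → Y: Y is at the end, add FOLLOW(A)
In A → num - Y: Y is at the end, add FOLLOW(A)

The FOLLOW sets referred to above (computed the same way, to a fixed point):
  FOLLOW(A) = { 'num' }

Taking the union: FOLLOW(Y) = { $, 'num' }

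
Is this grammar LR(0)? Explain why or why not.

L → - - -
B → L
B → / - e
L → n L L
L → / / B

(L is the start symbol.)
A grammar is LR(0) if no state in the canonical LR(0) collection has:
  - both a shift item (dot before a terminal) and a complete item (shift-reduce conflict), or
  - two or more complete items (reduce-reduce conflict; the accept item [L' → L .] counts as a complete item here).

Augment with L' → L and build the canonical LR(0) collection (I0 = CLOSURE({[L' → . L]}), then GOTO on every symbol after a dot until no new states appear). It has 15 states:
  I0: { [L → . - - -], [L → . / / B], [L → . n L L], [L' → . L] }  — shift
  I1: { [L → - . - -] }  — shift
  I2: { [L → / . / B] }  — shift
  I3: { [L' → L .] }  — accept
  I4: { [L → . - - -], [L → . / / B], [L → . n L L], [L → n . L L] }  — shift
  I5: { [L → . - - -], [L → . / / B], [L → . n L L], [L → n L . L] }  — shift
  I6: { [L → n L L .] }  — reduce
  I7: { [B → . / - e], [B → . L], [L → . - - -], [L → . / / B], [L → . n L L], [L → / / . B] }  — shift
  I8: { [B → / . - e], [L → / . / B] }  — shift
  I9: { [L → / / B .] }  — reduce
  I10: { [B → L .] }  — reduce
  I11: { [B → / - . e] }  — shift
  I12: { [B → / - e .] }  — reduce
  I13: { [L → - - . -] }  — shift
  I14: { [L → - - - .] }  — reduce

Every state is either a pure shift/goto state or contains exactly one complete item and nothing to shift — no conflicts. The grammar is LR(0).

Answer: Yes, the grammar is LR(0)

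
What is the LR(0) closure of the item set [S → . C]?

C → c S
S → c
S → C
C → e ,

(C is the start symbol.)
To compute CLOSURE, for each item [A → α.Bβ] where B is a non-terminal, add [B → .γ] for all productions B → γ; repeat for the newly added items until nothing changes.

Start with: [S → . C]
  [S → . C] has the dot before C: add [C → . c S], [C → . e ,]
No further items can be added.

CLOSURE = { [C → . c S], [C → . e ,], [S → . C] }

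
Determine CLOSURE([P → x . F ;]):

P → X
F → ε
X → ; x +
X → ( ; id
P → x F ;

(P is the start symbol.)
{ [F → .], [P → x . F ;] }

To compute CLOSURE, for each item [A → α.Bβ] where B is a non-terminal, add [B → .γ] for all productions B → γ; repeat for the newly added items until nothing changes.

Start with: [P → x . F ;]
  [P → x . F ;] has the dot before F: add [F → .]
No further items can be added.

CLOSURE = { [F → .], [P → x . F ;] }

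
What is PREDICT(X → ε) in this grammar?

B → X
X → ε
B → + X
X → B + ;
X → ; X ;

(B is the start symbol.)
{ $, '+', ';' }

PREDICT(X → ε) = (FIRST(RHS) \ {ε}) ∪ (FOLLOW(X) if ε ∈ FIRST(RHS), i.e. RHS ⇒* ε)
The right-hand side is ε (FIRST(ε) = { ε }), so the predict set is FOLLOW(X) = { $, '+', ';' }
PREDICT(X → ε) = { $, '+', ';' }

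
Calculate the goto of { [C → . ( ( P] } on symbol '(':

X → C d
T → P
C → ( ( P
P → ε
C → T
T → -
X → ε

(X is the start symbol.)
{ [C → ( . ( P] }

GOTO(I, '(') = CLOSURE({ [A → αX.β] : [A → α.Xβ] ∈ I, X = '(' })

Items with dot before '(', with the dot advanced:
  [C → . ( ( P] → [C → ( . ( P]
Closure adds nothing (no advanced item has the dot before a non-terminal).

GOTO = { [C → ( . ( P] }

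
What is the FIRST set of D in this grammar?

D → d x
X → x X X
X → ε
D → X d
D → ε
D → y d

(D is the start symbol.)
{ 'd', 'x', 'y', ε }

To compute FIRST(D), examine every production with D on the left-hand side, reading each right-hand side left to right until a non-nullable symbol is reached.

FIRST sets of the other non-terminals involved (by the same procedure, iterated to a fixed point):
  FIRST(X) = { 'x', ε }

From D → d x:
  - d is a terminal: add 'd' and stop
From D → X d:
  - X is a non-terminal: add FIRST(X) \ {ε} = { 'x' }
    X is nullable, so continue to the next symbol
  - d is a terminal: add 'd' and stop
From D → ε:
  - ε-production, so ε ∈ FIRST(D)
From D → y d:
  - y is a terminal: add 'y' and stop

Collecting: FIRST(D) = { 'd', 'x', 'y', ε }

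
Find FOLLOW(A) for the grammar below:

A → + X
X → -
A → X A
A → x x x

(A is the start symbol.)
To compute FOLLOW(A), find every occurrence of A on a right-hand side N → α A β: add FIRST(β) \ {ε}, and if β is empty or nullable also add FOLLOW(N). Iterate to a fixed point.

A is the start symbol, so $ ∈ FOLLOW(A).
In A → X A: A is at the end; this adds FOLLOW(A) to itself — nothing new

Taking the union: FOLLOW(A) = { $ }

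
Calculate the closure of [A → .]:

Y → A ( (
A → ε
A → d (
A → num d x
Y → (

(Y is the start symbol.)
To compute CLOSURE, for each item [A → α.Bβ] where B is a non-terminal, add [B → .γ] for all productions B → γ; repeat for the newly added items until nothing changes.

Start with: [A → .]
The dot is at the end, so nothing is added.

CLOSURE = { [A → .] }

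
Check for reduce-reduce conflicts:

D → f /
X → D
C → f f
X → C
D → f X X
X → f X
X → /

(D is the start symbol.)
Yes — I3: [D → f / .] vs [X → / .]

A reduce-reduce conflict occurs when an LR(0) state has two complete items [A → α .] and [B → β .] — both call for a reduction, and with no lookahead the parser cannot choose between them.

Augment with D' → D and build the canonical LR(0) collection (I0 = CLOSURE({[D' → . D]}), then GOTO on every symbol after a dot until no new states appear). It has 12 states:
  I0: { [D → . f /], [D → . f X X], [D' → . D] }  — shift
  I1: { [D' → D .] }  — accept
  I2: { [C → . f f], [D → . f /], [D → . f X X], [D → f . /], [D → f . X X], [X → . /], [X → . C], [X → . D], [X → . f X] }  — shift
  I3: { [D → f / .], [X → / .] }  — 2 reduces
  I4: { [X → C .] }  — reduce
  I5: { [X → D .] }  — reduce
  I6: { [C → . f f], [D → . f /], [D → . f X X], [D → f X . X], [X → . /], [X → . C], [X → . D], [X → . f X] }  — shift
  I7: { [C → . f f], [C → f . f], [D → . f /], [D → . f X X], [D → f . /], [D → f . X X], [X → . /], [X → . C], [X → . D], [X → . f X], [X → f . X] }  — shift
  I8: { [C → . f f], [D → . f /], [D → . f X X], [D → f X . X], [X → . /], [X → . C], [X → . D], [X → . f X], [X → f X .] }  — shift, reduce
  I9: { [C → . f f], [C → f . f], [C → f f .], [D → . f /], [D → . f X X], [D → f . /], [D → f . X X], [X → . /], [X → . C], [X → . D], [X → . f X], [X → f . X] }  — shift, reduce
  I10: { [X → / .] }  — reduce
  I11: { [D → f X X .] }  — reduce

I3 contains complete items [D → f / .], [X → / .] — reduce-reduce conflict.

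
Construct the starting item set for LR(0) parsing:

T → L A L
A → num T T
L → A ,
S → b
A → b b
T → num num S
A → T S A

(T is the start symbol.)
First, augment the grammar with T' → T
I₀ = CLOSURE({ [T' → . T] }):
  [T' → . T] has the dot before T: add [T → . L A L], [T → . num num S]
  [T → . L A L] has the dot before L: add [L → . A ,]
  [L → . A ,] has the dot before A: add [A → . num T T], [A → . b b], [A → . T S A]
No further items can be added.

I₀ = { [A → . T S A], [A → . b b], [A → . num T T], [L → . A ,], [T → . L A L], [T → . num num S], [T' → . T] }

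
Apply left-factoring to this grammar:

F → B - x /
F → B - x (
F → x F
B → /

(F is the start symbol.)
Left-factoring transforms A → αβ₁ | αβ₂ into A → αA' and A' → β₁ | β₂
(α is the longest common prefix among the alternatives). Repeat until
no nonterminal has two alternatives with a common prefix.

Round 1: F has alternatives sharing prefix 'B - x'. Introduce F': F → B - x F'
  Add: F' → /
  Add: F' → (

No remaining common prefixes — done.

Resulting grammar:
F → B - x F'
F' → /
F' → (
F → x F
B → /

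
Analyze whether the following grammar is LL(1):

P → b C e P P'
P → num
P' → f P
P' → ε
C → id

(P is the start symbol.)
A grammar is LL(1) if for each non-terminal N with multiple productions, the predict sets of those productions are pairwise disjoint, where PREDICT(N → α) = (FIRST(α) \ {ε}) ∪ (FOLLOW(N) if α ⇒* ε).

Relevant sets:
  FOLLOW(P') = { $, 'f' }

For P:
  PREDICT(P → b C e P P') = { 'b' }
  PREDICT(P → num) = { 'num' }
For P':
  PREDICT(P' → f P) = { 'f' }
  PREDICT(P' → ε) = { $, 'f' }
C has a single production, so nothing to check there.

Conflict found: Predict set conflict for P': { 'f' }
The grammar is NOT LL(1).

Answer: No. Predict set conflict for P': { 'f' }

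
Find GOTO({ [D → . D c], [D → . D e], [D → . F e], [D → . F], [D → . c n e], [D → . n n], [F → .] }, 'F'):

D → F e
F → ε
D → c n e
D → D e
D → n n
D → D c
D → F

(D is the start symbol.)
GOTO(I, 'F') = CLOSURE({ [A → αX.β] : [A → α.Xβ] ∈ I, X = 'F' })

Items with dot before 'F', with the dot advanced:
  [D → . F] → [D → F .]
  [D → . F e] → [D → F . e]
Closure adds nothing (no advanced item has the dot before a non-terminal).

GOTO = { [D → F . e], [D → F .] }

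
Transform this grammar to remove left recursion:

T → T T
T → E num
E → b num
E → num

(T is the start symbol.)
T → E num T'
T' → T T'
T' → ε
E → b num
E → num

T is directly left-recursive. The standard transformation for
  A → A α₁ | ... | A α_m | β₁ | ... | β_n
is
  A  → β₁ A' | ... | β_n A'
  A' → α₁ A' | ... | α_m A' | ε

T → E num becomes T → E num T'
T → T T becomes T' → T T'
Add T' → ε

Productions for other non-terminals are unchanged:
  E → b num
  E → num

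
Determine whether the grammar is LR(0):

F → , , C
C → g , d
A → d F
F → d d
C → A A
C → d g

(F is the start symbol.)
Yes, the grammar is LR(0)

Augment with F' → F and build the canonical LR(0) collection (I0 = CLOSURE({[F' → . F]}), then GOTO on every symbol after a dot until no new states appear). It has 16 states:
  I0: { [F → . , , C], [F → . d d], [F' → . F] }  — shift
  I1: { [F → , . , C] }  — shift
  I2: { [F' → F .] }  — accept
  I3: { [F → d . d] }  — shift
  I4: { [F → d d .] }  — reduce
  I5: { [A → . d F], [C → . A A], [C → . d g], [C → . g , d], [F → , , . C] }  — shift
  I6: { [A → . d F], [C → A . A] }  — shift
  I7: { [F → , , C .] }  — reduce
  I8: { [A → d . F], [C → d . g], [F → . , , C], [F → . d d] }  — shift
  I9: { [C → g . , d] }  — shift
  I10: { [C → g , . d] }  — shift
  I11: { [C → g , d .] }  — reduce
  I12: { [A → d F .] }  — reduce
  I13: { [C → d g .] }  — reduce
  I14: { [C → A A .] }  — reduce
  I15: { [A → d . F], [F → . , , C], [F → . d d] }  — shift

Every state is either a pure shift/goto state or contains exactly one complete item and nothing to shift — no conflicts. The grammar is LR(0).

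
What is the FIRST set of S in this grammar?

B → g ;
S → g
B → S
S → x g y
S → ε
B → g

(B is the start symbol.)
{ 'g', 'x', ε }

From S → g:
  - g is a terminal: add 'g' and stop
From S → x g y:
  - x is a terminal: add 'x' and stop
From S → ε:
  - ε-production, so ε ∈ FIRST(S)

Collecting: FIRST(S) = { 'g', 'x', ε }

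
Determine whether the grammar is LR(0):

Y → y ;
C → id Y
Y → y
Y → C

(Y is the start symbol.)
No. Shift-reduce conflict between [Y → y .] and [Y → y . ;]

A grammar is LR(0) if no state in the canonical LR(0) collection has:
  - both a shift item (dot before a terminal) and a complete item (shift-reduce conflict), or
  - two or more complete items (reduce-reduce conflict; the accept item [Y' → Y .] counts as a complete item here).

Augment with Y' → Y and build the canonical LR(0) collection (I0 = CLOSURE({[Y' → . Y]}), then GOTO on every symbol after a dot until no new states appear). It has 7 states:
  I0: { [C → . id Y], [Y → . C], [Y → . y ;], [Y → . y], [Y' → . Y] }  — shift
  I1: { [Y → C .] }  — reduce
  I2: { [Y' → Y .] }  — accept
  I3: { [C → . id Y], [C → id . Y], [Y → . C], [Y → . y ;], [Y → . y] }  — shift
  I4: { [Y → y . ;], [Y → y .] }  — shift, reduce
  I5: { [Y → y ; .] }  — reduce
  I6: { [C → id Y .] }  — reduce

Conflict in state I4:
  Shift-reduce conflict between [Y → y .] and [Y → y . ;]
So the grammar is NOT LR(0).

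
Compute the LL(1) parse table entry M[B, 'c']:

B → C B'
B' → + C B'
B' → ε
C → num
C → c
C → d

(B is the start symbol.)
To find M[B, 'c'], we find productions for B where 'c' is in the predict set (PREDICT(N → α) = (FIRST(α) \ {ε}) ∪ (FOLLOW(N) if α ⇒* ε)).

Relevant sets:
  FIRST(C) = { 'c', 'd', 'num' }

B → C B': PREDICT = { 'c', 'd', 'num' }
  'c' is in predict set, so this production goes in M[B, 'c']

M[B, 'c'] = B → C B'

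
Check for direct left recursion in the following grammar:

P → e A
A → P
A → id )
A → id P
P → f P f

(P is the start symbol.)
P → e A: starts with e
A → P: starts with P
A → id ): starts with id
A → id P: starts with id
P → f P f: starts with f

No direct left recursion found.

Answer: No direct left recursion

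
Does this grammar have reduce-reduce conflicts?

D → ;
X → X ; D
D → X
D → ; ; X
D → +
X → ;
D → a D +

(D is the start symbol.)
A reduce-reduce conflict occurs when an LR(0) state has two complete items [A → α .] and [B → β .] — both call for a reduction, and with no lookahead the parser cannot choose between them.

Augment with D' → D and build the canonical LR(0) collection (I0 = CLOSURE({[D' → . D]}), then GOTO on every symbol after a dot until no new states appear). It has 13 states:
  I0: { [D → . +], [D → . ; ; X], [D → . ;], [D → . X], [D → . a D +], [D' → . D], [X → . ;], [X → . X ; D] }  — shift
  I1: { [D → + .] }  — reduce
  I2: { [D → ; . ; X], [D → ; .], [X → ; .] }  — shift, 2 reduces
  I3: { [D' → D .] }  — accept
  I4: { [D → X .], [X → X . ; D] }  — shift, reduce
  I5: { [D → . +], [D → . ; ; X], [D → . ;], [D → . X], [D → . a D +], [D → a . D +], [X → . ;], [X → . X ; D] }  — shift
  I6: { [D → a D . +] }  — shift
  I7: { [D → a D + .] }  — reduce
  I8: { [D → . +], [D → . ; ; X], [D → . ;], [D → . X], [D → . a D +], [X → . ;], [X → . X ; D], [X → X ; . D] }  — shift
  I9: { [X → X ; D .] }  — reduce
  I10: { [D → ; ; . X], [X → . ;], [X → . X ; D] }  — shift
  I11: { [X → ; .] }  — reduce
  I12: { [D → ; ; X .], [X → X . ; D] }  — shift, reduce

I2 contains complete items [D → ; .], [X → ; .] — reduce-reduce conflict.

Answer: Yes — I2: [D → ; .] vs [X → ; .]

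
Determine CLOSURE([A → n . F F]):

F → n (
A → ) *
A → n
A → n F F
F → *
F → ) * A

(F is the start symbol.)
To compute CLOSURE, for each item [A → α.Bβ] where B is a non-terminal, add [B → .γ] for all productions B → γ; repeat for the newly added items until nothing changes.

Start with: [A → n . F F]
  [A → n . F F] has the dot before F: add [F → . n (], [F → . *], [F → . ) * A]
No further items can be added.

CLOSURE = { [A → n . F F], [F → . ) * A], [F → . *], [F → . n (] }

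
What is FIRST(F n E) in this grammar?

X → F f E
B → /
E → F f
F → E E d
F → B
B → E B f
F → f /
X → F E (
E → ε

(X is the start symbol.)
FIRST sets of the non-terminals involved (from the grammar, by fixed-point iteration):
  FIRST(F) = { '/', 'd', 'f' }

To compute FIRST(F n E), process the symbols left to right:
Symbol F is a non-terminal. Add FIRST(F) \ {ε} = { '/', 'd', 'f' }
F is not nullable (ε ∉ FIRST(F)), so stop here.
FIRST(F n E) = { '/', 'd', 'f' }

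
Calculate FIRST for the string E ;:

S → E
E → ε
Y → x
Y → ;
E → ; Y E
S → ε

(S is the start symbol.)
FIRST sets of the non-terminals involved (from the grammar, by fixed-point iteration):
  FIRST(E) = { ';', ε }

To compute FIRST(E ;), process the symbols left to right:
Symbol E is a non-terminal. Add FIRST(E) \ {ε} = { ';' }
E is nullable (ε ∈ FIRST(E)), continue to the next symbol.
Symbol ; is a terminal. Add ';' and stop.
FIRST(E ;) = { ';' }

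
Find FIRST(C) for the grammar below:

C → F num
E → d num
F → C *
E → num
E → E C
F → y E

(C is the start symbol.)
{ 'y' }

To compute FIRST(C), examine every production with C on the left-hand side, reading each right-hand side left to right until a non-nullable symbol is reached.

FIRST sets of the other non-terminals involved (by the same procedure, iterated to a fixed point):
  FIRST(F) = { 'y' }

From C → F num:
  - F is a non-terminal: add FIRST(F) \ {ε} = { 'y' }
    F is not nullable, so stop

Collecting: FIRST(C) = { 'y' }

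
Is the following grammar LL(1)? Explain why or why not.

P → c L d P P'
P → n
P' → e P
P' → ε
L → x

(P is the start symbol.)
A grammar is LL(1) if for each non-terminal N with multiple productions, the predict sets of those productions are pairwise disjoint, where PREDICT(N → α) = (FIRST(α) \ {ε}) ∪ (FOLLOW(N) if α ⇒* ε).

Relevant sets:
  FOLLOW(P') = { $, 'e' }

For P:
  PREDICT(P → c L d P P') = { 'c' }
  PREDICT(P → n) = { 'n' }
For P':
  PREDICT(P' → e P) = { 'e' }
  PREDICT(P' → ε) = { $, 'e' }
L has a single production, so nothing to check there.

Conflict found: Predict set conflict for P': { 'e' }
The grammar is NOT LL(1).

Answer: No. Predict set conflict for P': { 'e' }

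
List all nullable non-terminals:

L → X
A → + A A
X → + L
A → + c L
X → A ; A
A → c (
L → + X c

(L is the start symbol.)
A non-terminal is nullable if it can derive ε (the empty string): either it has an ε-production, or it has a production whose right-hand side consists entirely of nullable non-terminals.

There are no ε-productions, so no non-terminal can derive ε.
No non-terminals are nullable.

Answer: None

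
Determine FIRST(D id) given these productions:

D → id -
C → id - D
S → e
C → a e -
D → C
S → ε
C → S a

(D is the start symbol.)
{ 'a', 'e', 'id' }

FIRST sets of the non-terminals involved (from the grammar, by fixed-point iteration):
  FIRST(D) = { 'a', 'e', 'id' }

To compute FIRST(D id), process the symbols left to right:
Symbol D is a non-terminal. Add FIRST(D) \ {ε} = { 'a', 'e', 'id' }
D is not nullable (ε ∉ FIRST(D)), so stop here.
FIRST(D id) = { 'a', 'e', 'id' }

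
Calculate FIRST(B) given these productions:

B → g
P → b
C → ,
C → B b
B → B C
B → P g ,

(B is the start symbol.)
{ 'b', 'g' }

To compute FIRST(B), examine every production with B on the left-hand side, reading each right-hand side left to right until a non-nullable symbol is reached.

FIRST sets of the other non-terminals involved (by the same procedure, iterated to a fixed point):
  FIRST(P) = { 'b' }

From B → g:
  - g is a terminal: add 'g' and stop
From B → B C:
  - B is the symbol being defined: contributes nothing new
    B is not nullable, so stop
From B → P g ,:
  - P is a non-terminal: add FIRST(P) \ {ε} = { 'b' }
    P is not nullable, so stop

Collecting: FIRST(B) = { 'b', 'g' }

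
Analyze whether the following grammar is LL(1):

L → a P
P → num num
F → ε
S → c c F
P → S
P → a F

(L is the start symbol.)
Yes, the grammar is LL(1).

A grammar is LL(1) if for each non-terminal N with multiple productions, the predict sets of those productions are pairwise disjoint, where PREDICT(N → α) = (FIRST(α) \ {ε}) ∪ (FOLLOW(N) if α ⇒* ε).

Relevant sets:
  FIRST(S) = { 'c' }

For P:
  PREDICT(P → num num) = { 'num' }
  PREDICT(P → S) = { 'c' }
  PREDICT(P → a F) = { 'a' }
L, F, S have a single production, so nothing to check there.

All predict sets are disjoint. The grammar IS LL(1).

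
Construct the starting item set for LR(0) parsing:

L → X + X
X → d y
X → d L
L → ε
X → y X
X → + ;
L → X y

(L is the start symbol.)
{ [L → . X + X], [L → . X y], [L → .], [L' → . L], [X → . + ;], [X → . d L], [X → . d y], [X → . y X] }

First, augment the grammar with L' → L
I₀ = CLOSURE({ [L' → . L] }):
  [L' → . L] has the dot before L: add [L → . X + X], [L → .], [L → . X y]
  [L → . X + X] has the dot before X: add [X → . d y], [X → . d L], [X → . y X], [X → . + ;]
No further items can be added.

I₀ = { [L → . X + X], [L → . X y], [L → .], [L' → . L], [X → . + ;], [X → . d L], [X → . d y], [X → . y X] }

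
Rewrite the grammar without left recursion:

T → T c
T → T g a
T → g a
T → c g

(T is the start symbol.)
T → g a T'
T → c g T'
T' → c T'
T' → g a T'
T' → ε

T is directly left-recursive. The standard transformation for
  A → A α₁ | ... | A α_m | β₁ | ... | β_n
is
  A  → β₁ A' | ... | β_n A'
  A' → α₁ A' | ... | α_m A' | ε

T → g a becomes T → g a T'
T → c g becomes T → c g T'
T → T c becomes T' → c T'
T → T g a becomes T' → g a T'
Add T' → ε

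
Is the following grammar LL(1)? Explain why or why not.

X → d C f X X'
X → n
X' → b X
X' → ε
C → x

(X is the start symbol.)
A grammar is LL(1) if for each non-terminal N with multiple productions, the predict sets of those productions are pairwise disjoint, where PREDICT(N → α) = (FIRST(α) \ {ε}) ∪ (FOLLOW(N) if α ⇒* ε).

Relevant sets:
  FOLLOW(X') = { $, 'b' }

For X:
  PREDICT(X → d C f X X') = { 'd' }
  PREDICT(X → n) = { 'n' }
For X':
  PREDICT(X' → b X) = { 'b' }
  PREDICT(X' → ε) = { $, 'b' }
C has a single production, so nothing to check there.

Conflict found: Predict set conflict for X': { 'b' }
The grammar is NOT LL(1).

Answer: No. Predict set conflict for X': { 'b' }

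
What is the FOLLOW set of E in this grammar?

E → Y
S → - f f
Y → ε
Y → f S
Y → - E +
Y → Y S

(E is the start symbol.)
{ $, '+' }

E is the start symbol, so $ ∈ FOLLOW(E).
In Y → - E +: E is followed by '+', add FIRST('+') \ {ε} = { '+' }

Taking the union: FOLLOW(E) = { $, '+' }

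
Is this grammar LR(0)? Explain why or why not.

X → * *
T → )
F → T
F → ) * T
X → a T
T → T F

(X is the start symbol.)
No. Shift-reduce conflict between [X → a T .] and [F → . ) * T]

A grammar is LR(0) if no state in the canonical LR(0) collection has:
  - both a shift item (dot before a terminal) and a complete item (shift-reduce conflict), or
  - two or more complete items (reduce-reduce conflict; the accept item [X' → X .] counts as a complete item here).

Augment with X' → X and build the canonical LR(0) collection (I0 = CLOSURE({[X' → . X]}), then GOTO on every symbol after a dot until no new states appear). It has 12 states:
  I0: { [X → . * *], [X → . a T], [X' → . X] }  — shift
  I1: { [X → * . *] }  — shift
  I2: { [X' → X .] }  — accept
  I3: { [T → . )], [T → . T F], [X → a . T] }  — shift
  I4: { [T → ) .] }  — reduce
  I5: { [F → . ) * T], [F → . T], [T → . )], [T → . T F], [T → T . F], [X → a T .] }  — shift, reduce
  I6: { [F → ) . * T], [T → ) .] }  — shift, reduce
  I7: { [T → T F .] }  — reduce
  I8: { [F → . ) * T], [F → . T], [F → T .], [T → . )], [T → . T F], [T → T . F] }  — shift, reduce
  I9: { [F → ) * . T], [T → . )], [T → . T F] }  — shift
  I10: { [F → ) * T .], [F → . ) * T], [F → . T], [T → . )], [T → . T F], [T → T . F] }  — shift, reduce
  I11: { [X → * * .] }  — reduce

Conflict in state I5:
  Shift-reduce conflict between [X → a T .] and [F → . ) * T]
So the grammar is NOT LR(0).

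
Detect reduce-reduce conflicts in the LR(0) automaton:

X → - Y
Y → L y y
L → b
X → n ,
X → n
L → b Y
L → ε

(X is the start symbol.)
Yes — I7: [L → .] vs [L → b .]

A reduce-reduce conflict occurs when an LR(0) state has two complete items [A → α .] and [B → β .] — both call for a reduction, and with no lookahead the parser cannot choose between them.

Augment with X' → X and build the canonical LR(0) collection (I0 = CLOSURE({[X' → . X]}), then GOTO on every symbol after a dot until no new states appear). It has 11 states:
  I0: { [X → . - Y], [X → . n ,], [X → . n], [X' → . X] }  — shift
  I1: { [L → . b Y], [L → . b], [L → .], [X → - . Y], [Y → . L y y] }  — shift, reduce
  I2: { [X' → X .] }  — accept
  I3: { [X → n . ,], [X → n .] }  — shift, reduce
  I4: { [X → n , .] }  — reduce
  I5: { [Y → L . y y] }  — shift
  I6: { [X → - Y .] }  — reduce
  I7: { [L → . b Y], [L → . b], [L → .], [L → b . Y], [L → b .], [Y → . L y y] }  — shift, 2 reduces
  I8: { [L → b Y .] }  — reduce
  I9: { [Y → L y . y] }  — shift
  I10: { [Y → L y y .] }  — reduce

I7 contains complete items [L → .], [L → b .] — reduce-reduce conflict.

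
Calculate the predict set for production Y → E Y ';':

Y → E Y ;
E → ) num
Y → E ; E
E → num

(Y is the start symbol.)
{ ')', 'num' }

PREDICT(Y → E Y ';') = (FIRST(RHS) \ {ε}) ∪ (FOLLOW(Y) if ε ∈ FIRST(RHS), i.e. RHS ⇒* ε)
FIRST(E) = { ')', 'num' }
FIRST(E Y ';') = { ')', 'num' }
ε ∉ FIRST(E Y ';'), so FOLLOW(Y) is not added.
PREDICT(Y → E Y ';') = { ')', 'num' }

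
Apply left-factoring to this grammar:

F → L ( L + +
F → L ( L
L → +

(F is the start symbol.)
F → L ( L F'
F' → + +
F' → ε
L → +

Left-factoring transforms A → αβ₁ | αβ₂ into A → αA' and A' → β₁ | β₂
(α is the longest common prefix among the alternatives). Repeat until
no nonterminal has two alternatives with a common prefix.

Round 1: F has alternatives sharing prefix 'L ( L'. Introduce F': F → L ( L F'
  Add: F' → + +
  Add: F' → ε

No remaining common prefixes — done.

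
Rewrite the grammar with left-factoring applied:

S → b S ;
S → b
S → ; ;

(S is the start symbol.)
S → b S'
S' → S ;
S' → ε
S → ; ;

Left-factoring transforms A → αβ₁ | αβ₂ into A → αA' and A' → β₁ | β₂
(α is the longest common prefix among the alternatives). Repeat until
no nonterminal has two alternatives with a common prefix.

Round 1: S has alternatives sharing prefix 'b'. Introduce S': S → b S'
  Add: S' → S ;
  Add: S' → ε

No remaining common prefixes — done.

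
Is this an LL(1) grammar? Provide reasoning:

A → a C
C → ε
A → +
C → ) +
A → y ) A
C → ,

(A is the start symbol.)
Yes, the grammar is LL(1).

A grammar is LL(1) if for each non-terminal N with multiple productions, the predict sets of those productions are pairwise disjoint, where PREDICT(N → α) = (FIRST(α) \ {ε}) ∪ (FOLLOW(N) if α ⇒* ε).

Relevant sets:
  FOLLOW(C) = { $ }

For A:
  PREDICT(A → a C) = { 'a' }
  PREDICT(A → '+') = { '+' }
  PREDICT(A → y ')' A) = { 'y' }
For C:
  PREDICT(C → ε) = { $ }
  PREDICT(C → ')' '+') = { ')' }
  PREDICT(C → ',') = { ',' }

All predict sets are disjoint. The grammar IS LL(1).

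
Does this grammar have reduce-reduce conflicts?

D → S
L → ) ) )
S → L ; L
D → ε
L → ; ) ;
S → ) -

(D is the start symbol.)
Augment with D' → D and build the canonical LR(0) collection (I0 = CLOSURE({[D' → . D]}), then GOTO on every symbol after a dot until no new states appear). It has 14 states:
  I0: { [D → . S], [D → .], [D' → . D], [L → . ) ) )], [L → . ; ) ;], [S → . ) -], [S → . L ; L] }  — shift, reduce
  I1: { [L → ) . ) )], [S → ) . -] }  — shift
  I2: { [L → ; . ) ;] }  — shift
  I3: { [D' → D .] }  — accept
  I4: { [S → L . ; L] }  — shift
  I5: { [D → S .] }  — reduce
  I6: { [L → . ) ) )], [L → . ; ) ;], [S → L ; . L] }  — shift
  I7: { [L → ) . ) )] }  — shift
  I8: { [S → L ; L .] }  — reduce
  I9: { [L → ) ) . )] }  — shift
  I10: { [L → ) ) ) .] }  — reduce
  I11: { [L → ; ) . ;] }  — shift
  I12: { [L → ; ) ; .] }  — reduce
  I13: { [S → ) - .] }  — reduce

No state contains more than one complete item.

Answer: No reduce-reduce conflicts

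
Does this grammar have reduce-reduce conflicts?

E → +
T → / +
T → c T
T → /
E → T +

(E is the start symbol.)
No reduce-reduce conflicts

Augment with E' → E and build the canonical LR(0) collection (I0 = CLOSURE({[E' → . E]}), then GOTO on every symbol after a dot until no new states appear). It has 9 states:
  I0: { [E → . +], [E → . T +], [E' → . E], [T → . / +], [T → . /], [T → . c T] }  — shift
  I1: { [E → + .] }  — reduce
  I2: { [T → / . +], [T → / .] }  — shift, reduce
  I3: { [E' → E .] }  — accept
  I4: { [E → T . +] }  — shift
  I5: { [T → . / +], [T → . /], [T → . c T], [T → c . T] }  — shift
  I6: { [T → c T .] }  — reduce
  I7: { [E → T + .] }  — reduce
  I8: { [T → / + .] }  — reduce

No state contains more than one complete item.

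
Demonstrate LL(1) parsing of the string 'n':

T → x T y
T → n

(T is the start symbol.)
LL(1) parsing maintains a stack (initially the start symbol over $) and the input. At each step: if the stack top is a terminal, match it against the current input token; if it is a non-terminal N, replace it with the RHS of M[N, lookahead] (the unique production whose predict set contains the lookahead).

Stack is shown with the top on the left.

Stack  Input  Action
--------------------
T $    n $    output T → n
n $    n $    match 'n'
$      $      accept

The string is accepted.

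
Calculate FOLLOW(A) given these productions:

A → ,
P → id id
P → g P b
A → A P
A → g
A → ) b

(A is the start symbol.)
{ $, 'g', 'id' }

To compute FOLLOW(A), find every occurrence of A on a right-hand side N → α A β: add FIRST(β) \ {ε}, and if β is empty or nullable also add FOLLOW(N). Iterate to a fixed point.

A is the start symbol, so $ ∈ FOLLOW(A).
In A → A P: A is followed by P, add FIRST(P) \ {ε} = { 'g', 'id' }

Taking the union: FOLLOW(A) = { $, 'g', 'id' }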